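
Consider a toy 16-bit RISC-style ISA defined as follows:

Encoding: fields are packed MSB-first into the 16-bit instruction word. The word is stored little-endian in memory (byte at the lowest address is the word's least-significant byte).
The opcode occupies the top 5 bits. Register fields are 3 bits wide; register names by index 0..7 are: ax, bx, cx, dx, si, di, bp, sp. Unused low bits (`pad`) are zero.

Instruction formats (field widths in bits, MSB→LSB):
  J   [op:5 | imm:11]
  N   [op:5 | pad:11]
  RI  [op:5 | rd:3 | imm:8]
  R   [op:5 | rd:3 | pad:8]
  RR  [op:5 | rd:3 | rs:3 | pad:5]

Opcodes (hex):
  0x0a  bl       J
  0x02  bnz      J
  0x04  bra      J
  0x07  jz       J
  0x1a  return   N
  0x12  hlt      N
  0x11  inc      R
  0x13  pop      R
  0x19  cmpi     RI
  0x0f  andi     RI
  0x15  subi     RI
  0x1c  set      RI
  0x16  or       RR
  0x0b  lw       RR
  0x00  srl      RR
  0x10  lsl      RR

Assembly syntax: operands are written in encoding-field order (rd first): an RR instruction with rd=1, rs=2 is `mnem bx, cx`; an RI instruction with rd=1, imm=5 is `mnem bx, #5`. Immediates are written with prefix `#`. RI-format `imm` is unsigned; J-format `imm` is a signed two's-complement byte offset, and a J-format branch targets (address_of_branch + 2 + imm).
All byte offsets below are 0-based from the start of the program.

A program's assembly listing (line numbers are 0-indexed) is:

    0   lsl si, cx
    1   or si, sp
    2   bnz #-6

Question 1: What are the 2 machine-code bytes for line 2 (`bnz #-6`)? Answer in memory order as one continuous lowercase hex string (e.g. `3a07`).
line 2 (bnz): pack op=0x2:5|imm=-6:11 = 0x17fa; little→ fa 17

fa17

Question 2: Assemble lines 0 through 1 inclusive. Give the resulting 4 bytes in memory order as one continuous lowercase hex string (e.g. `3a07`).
4084e0b4

0. lsl fields op=0x10:5|rd=4:3|rs=2:3|pad=0:5 → word 8440h → 40 84
1. or fields op=0x16:5|rd=4:3|rs=7:3|pad=0:5 → word b4e0h → e0 b4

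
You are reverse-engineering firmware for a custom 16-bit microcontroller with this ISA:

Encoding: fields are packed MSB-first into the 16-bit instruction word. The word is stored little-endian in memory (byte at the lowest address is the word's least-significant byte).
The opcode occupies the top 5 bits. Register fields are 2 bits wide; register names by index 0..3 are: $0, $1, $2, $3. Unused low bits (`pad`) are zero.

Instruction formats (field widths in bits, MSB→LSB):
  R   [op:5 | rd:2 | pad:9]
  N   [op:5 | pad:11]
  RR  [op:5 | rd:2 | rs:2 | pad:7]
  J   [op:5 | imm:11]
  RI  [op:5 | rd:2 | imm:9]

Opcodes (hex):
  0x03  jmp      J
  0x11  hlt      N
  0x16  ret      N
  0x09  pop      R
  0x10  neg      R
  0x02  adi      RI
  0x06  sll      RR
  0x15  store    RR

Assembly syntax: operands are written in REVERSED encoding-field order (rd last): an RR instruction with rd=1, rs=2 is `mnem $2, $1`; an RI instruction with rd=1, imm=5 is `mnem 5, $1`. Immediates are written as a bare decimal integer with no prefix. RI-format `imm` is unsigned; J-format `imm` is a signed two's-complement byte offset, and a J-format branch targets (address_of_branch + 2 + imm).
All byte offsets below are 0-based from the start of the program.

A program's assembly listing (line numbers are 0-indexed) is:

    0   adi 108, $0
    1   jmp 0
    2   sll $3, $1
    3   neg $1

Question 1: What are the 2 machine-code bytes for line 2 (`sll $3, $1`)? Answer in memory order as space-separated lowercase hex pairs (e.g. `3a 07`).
2. sll fields op=0x6:5|rd=1:2|rs=3:2|pad=0:7 → word 3380h → 80 33

80 33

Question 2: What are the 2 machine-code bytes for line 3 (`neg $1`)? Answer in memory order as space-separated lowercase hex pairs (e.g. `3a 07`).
3. neg fields op=0x10:5|rd=1:2|pad=0:9 → word 8200h → 00 82

00 82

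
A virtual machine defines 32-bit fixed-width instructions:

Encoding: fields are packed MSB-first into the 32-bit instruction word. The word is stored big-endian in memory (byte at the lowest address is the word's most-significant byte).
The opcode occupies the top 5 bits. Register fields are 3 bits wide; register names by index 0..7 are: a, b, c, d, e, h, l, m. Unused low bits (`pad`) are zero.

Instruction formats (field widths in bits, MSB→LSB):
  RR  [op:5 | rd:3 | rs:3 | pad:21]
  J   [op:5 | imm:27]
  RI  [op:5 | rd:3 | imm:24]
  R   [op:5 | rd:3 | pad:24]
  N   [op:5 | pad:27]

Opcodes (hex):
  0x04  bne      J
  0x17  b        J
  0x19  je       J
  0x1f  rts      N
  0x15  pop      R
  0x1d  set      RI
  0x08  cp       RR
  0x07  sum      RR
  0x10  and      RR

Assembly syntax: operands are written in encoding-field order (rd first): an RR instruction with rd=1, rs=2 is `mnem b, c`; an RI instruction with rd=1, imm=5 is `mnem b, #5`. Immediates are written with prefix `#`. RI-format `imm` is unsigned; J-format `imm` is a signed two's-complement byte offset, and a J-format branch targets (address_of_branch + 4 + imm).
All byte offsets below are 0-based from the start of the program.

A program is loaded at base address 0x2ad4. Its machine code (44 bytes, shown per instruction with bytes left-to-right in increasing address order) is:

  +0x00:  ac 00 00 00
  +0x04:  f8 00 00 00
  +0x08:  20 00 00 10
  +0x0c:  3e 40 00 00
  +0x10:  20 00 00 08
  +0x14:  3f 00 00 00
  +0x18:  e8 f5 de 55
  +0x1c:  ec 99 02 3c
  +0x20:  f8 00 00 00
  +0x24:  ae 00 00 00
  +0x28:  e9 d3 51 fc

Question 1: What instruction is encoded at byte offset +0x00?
pop e

+0x00: ac 00 00 00 ⇒ word 0xac000000 (big)
  opcode bits[31:27]=0x15: pop/R
  rd@[26:24]=0x4 ⇒ e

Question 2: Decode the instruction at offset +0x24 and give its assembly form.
+0x24: ae 00 00 00 ⇒ word 0xae000000 (big)
  op=0xae000000>>27=0x15 ⇒ pop (R)
  [26:24] rd=6 = l

pop l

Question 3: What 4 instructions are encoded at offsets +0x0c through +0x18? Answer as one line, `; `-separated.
+0x0c: 3e 40 00 00 ⇒ word 0x3e400000 (big)
  op=0x3e400000>>27=0x7 ⇒ sum (RR)
  rd@[26:24]=0x6 ⇒ l
  rs@[23:21]=0x2 ⇒ c
+0x10: 20 00 00 08 ⇒ word 0x20000008 (big)
  op=0x20000008>>27=0x4 ⇒ bne (J)
  imm@[26:0]=0x8 ⇒ #8
+0x14: 3f 00 00 00 ⇒ word 0x3f000000 (big)
  op=0x3f000000>>27=0x7 ⇒ sum (RR)
  rd@[26:24]=0x7 ⇒ m
  rs@[23:21]=0x0 ⇒ a
+0x18: e8 f5 de 55 ⇒ word 0xe8f5de55 (big)
  op=0xe8f5de55>>27=0x1d ⇒ set (RI)
  rd@[26:24]=0x0 ⇒ a
  imm@[23:0]=0xf5de55 ⇒ #16113237

sum l, c; bne #8; sum m, a; set a, #16113237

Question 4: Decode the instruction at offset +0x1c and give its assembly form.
set e, #10027580

+0x1c: ec 99 02 3c ⇒ word 0xec99023c (big)
  top 5b → 0x1d → set [RI]
  [26:24] rd=4 = e
  [23:0] imm=10027580 = #10027580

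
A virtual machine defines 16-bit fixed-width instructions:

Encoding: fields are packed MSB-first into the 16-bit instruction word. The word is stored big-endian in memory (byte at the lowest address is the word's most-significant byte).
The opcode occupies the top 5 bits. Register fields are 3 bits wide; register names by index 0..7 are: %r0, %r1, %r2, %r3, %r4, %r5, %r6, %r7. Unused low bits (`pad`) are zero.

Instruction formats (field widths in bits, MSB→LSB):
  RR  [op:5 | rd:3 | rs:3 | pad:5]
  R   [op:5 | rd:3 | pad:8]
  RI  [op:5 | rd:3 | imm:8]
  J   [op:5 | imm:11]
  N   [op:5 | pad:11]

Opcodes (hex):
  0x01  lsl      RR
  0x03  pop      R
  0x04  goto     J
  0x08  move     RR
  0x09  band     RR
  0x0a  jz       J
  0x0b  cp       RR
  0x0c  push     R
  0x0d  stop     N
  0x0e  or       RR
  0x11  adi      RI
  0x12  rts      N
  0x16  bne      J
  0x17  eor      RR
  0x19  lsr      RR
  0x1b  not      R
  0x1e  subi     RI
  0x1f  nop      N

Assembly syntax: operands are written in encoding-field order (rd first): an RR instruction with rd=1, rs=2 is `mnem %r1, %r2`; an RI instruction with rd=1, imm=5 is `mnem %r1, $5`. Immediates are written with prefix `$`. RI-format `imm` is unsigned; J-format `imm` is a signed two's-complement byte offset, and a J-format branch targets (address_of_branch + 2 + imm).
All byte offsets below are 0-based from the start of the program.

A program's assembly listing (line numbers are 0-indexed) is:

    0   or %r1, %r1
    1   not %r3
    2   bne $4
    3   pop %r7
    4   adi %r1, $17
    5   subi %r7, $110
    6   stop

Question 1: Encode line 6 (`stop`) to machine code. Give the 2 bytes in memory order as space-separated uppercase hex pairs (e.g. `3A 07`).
68 00

6. stop fields op=0xd:5|pad=0:11 → word 6800h → 68 00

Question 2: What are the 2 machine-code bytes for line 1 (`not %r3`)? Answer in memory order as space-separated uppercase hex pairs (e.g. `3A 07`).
line 1 (not): pack op=0x1b:5|rd=3:3|pad=0:8 = 0xdb00; big→ db 00

DB 00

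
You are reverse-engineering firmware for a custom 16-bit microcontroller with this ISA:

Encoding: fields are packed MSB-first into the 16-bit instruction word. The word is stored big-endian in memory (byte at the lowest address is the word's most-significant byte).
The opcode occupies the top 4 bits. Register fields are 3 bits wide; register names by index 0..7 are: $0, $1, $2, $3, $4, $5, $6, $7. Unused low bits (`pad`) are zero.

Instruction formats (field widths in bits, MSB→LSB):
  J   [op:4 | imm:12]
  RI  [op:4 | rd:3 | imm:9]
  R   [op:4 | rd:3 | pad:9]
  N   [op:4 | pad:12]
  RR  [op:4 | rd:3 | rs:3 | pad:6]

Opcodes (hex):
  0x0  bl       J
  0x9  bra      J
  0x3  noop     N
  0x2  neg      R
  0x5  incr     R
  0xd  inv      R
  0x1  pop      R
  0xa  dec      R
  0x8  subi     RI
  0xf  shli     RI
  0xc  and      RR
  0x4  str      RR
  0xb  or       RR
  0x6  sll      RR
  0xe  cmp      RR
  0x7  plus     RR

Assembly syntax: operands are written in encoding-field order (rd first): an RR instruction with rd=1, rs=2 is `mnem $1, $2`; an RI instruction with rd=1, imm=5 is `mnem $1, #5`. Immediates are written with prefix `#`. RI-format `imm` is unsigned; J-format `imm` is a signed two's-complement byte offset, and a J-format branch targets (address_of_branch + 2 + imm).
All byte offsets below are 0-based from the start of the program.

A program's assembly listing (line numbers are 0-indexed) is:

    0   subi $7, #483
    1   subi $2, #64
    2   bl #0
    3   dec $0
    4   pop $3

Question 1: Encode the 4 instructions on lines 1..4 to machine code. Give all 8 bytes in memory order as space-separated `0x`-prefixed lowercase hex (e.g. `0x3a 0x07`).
line 1 (subi): pack op=0x8:4|rd=2:3|imm=64:9 = 0x8440; big→ 84 40
line 2 (bl): pack op=0x0:4|imm=0:12 = 0x0000; big→ 00 00
line 3 (dec): pack op=0xa:4|rd=0:3|pad=0:9 = 0xa000; big→ a0 00
line 4 (pop): pack op=0x1:4|rd=3:3|pad=0:9 = 0x1600; big→ 16 00

0x84 0x40 0x00 0x00 0xa0 0x00 0x16 0x00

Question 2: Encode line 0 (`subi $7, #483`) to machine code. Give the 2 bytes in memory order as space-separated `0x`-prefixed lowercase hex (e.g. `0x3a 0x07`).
0. subi fields op=0x8:4|rd=7:3|imm=483:9 → word 8fe3h → 8f e3

0x8f 0xe3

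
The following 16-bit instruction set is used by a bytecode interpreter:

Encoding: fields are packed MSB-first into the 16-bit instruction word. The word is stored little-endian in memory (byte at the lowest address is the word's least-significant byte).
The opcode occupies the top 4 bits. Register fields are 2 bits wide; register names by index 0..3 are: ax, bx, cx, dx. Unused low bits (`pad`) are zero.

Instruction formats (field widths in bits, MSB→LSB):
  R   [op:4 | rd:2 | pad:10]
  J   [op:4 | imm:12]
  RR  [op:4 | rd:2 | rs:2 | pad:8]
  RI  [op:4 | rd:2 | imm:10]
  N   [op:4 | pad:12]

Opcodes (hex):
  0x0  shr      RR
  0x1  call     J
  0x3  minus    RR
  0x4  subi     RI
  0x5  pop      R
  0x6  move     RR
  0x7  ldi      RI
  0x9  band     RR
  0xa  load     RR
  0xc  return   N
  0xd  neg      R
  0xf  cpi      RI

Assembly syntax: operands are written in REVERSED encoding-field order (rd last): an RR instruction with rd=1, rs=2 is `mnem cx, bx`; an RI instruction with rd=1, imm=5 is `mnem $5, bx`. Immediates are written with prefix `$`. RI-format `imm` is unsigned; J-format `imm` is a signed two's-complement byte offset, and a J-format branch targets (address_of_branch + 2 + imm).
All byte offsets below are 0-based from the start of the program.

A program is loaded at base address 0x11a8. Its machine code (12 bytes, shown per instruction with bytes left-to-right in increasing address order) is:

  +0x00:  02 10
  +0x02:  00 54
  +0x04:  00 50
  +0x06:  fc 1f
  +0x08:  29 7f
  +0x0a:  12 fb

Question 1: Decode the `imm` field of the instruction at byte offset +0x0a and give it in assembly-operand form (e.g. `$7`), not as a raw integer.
$786

[0a] 12 fb → 0xfb12
  top 4b → 0xf → cpi [RI]
  rd@[11:10]=0x2 ⇒ cx
  imm@[9:0]=0x312 ⇒ $786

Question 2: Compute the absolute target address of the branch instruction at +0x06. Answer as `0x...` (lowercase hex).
0x11ac

off 0x06: read fc 1f as little → 0x1ffc
  op=0x1ffc>>12=0x1 ⇒ call (J)
  imm: (w>>0)&0xfff=0xffc (s12→-4) → $-4
  target = base 0x11a8 + off 0x06 + 2 + imm -4 = 0x11ac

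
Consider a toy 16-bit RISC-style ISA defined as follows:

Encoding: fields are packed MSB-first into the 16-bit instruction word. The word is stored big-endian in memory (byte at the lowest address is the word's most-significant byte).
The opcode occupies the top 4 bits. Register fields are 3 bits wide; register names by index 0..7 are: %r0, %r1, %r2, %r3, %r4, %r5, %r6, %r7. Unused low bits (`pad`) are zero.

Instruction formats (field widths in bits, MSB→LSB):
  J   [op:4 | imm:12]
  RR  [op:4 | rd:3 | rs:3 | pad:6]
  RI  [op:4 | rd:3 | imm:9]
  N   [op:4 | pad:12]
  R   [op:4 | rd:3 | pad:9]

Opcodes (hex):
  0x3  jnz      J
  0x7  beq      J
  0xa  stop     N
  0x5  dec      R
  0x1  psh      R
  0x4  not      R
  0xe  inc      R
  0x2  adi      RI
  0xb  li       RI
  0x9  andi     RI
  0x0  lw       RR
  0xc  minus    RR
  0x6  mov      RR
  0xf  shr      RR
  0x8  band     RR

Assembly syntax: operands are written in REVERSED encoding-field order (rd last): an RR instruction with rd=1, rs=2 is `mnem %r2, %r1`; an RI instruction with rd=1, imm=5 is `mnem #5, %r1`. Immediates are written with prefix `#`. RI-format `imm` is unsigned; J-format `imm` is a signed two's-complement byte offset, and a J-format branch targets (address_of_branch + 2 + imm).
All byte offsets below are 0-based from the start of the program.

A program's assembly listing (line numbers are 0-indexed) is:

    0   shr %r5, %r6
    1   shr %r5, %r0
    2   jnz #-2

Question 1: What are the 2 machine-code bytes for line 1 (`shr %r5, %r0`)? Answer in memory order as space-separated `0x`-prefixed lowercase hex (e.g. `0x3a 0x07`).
0xf1 0x40

line 1 (shr): pack op=0xf:4|rd=0:3|rs=5:3|pad=0:6 = 0xf140; big→ f1 40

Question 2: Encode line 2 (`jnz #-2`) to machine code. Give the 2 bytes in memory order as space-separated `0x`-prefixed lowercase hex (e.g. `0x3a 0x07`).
line 2 (jnz): pack op=0x3:4|imm=-2:12 = 0x3ffe; big→ 3f fe

0x3f 0xfe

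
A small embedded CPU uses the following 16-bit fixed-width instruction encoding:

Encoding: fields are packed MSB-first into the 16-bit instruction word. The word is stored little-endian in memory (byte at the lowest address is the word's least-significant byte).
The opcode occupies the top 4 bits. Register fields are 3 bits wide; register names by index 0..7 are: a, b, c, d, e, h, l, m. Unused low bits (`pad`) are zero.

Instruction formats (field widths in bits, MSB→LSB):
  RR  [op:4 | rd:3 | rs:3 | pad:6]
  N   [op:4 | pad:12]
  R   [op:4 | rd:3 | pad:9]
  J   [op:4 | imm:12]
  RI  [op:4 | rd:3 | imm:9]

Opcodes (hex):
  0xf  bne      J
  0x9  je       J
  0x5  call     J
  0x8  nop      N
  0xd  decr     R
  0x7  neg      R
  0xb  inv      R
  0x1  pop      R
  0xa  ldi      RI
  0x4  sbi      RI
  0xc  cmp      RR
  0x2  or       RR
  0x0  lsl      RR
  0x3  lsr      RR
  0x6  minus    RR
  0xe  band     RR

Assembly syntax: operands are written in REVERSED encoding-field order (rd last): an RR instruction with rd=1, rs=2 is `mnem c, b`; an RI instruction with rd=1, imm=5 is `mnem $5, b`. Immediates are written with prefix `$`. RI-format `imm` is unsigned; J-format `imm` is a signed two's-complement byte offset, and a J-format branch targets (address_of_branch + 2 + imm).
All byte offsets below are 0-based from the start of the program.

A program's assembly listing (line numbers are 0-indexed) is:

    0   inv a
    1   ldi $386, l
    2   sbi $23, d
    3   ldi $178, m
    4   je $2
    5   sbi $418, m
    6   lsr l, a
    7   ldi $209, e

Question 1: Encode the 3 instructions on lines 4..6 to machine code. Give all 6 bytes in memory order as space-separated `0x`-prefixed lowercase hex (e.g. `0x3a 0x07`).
0x02 0x90 0xa2 0x4f 0x80 0x31

L4: je op=0x9:4|imm=2:12 ⇒ 0x9002 ⇒ little 02 90
L5: sbi op=0x4:4|rd=7:3|imm=418:9 ⇒ 0x4fa2 ⇒ little a2 4f
L6: lsr op=0x3:4|rd=0:3|rs=6:3|pad=0:6 ⇒ 0x3180 ⇒ little 80 31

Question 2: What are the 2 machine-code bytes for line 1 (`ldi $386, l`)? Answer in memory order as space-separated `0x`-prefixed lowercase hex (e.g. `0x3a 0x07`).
0x82 0xad

line 1 (ldi): pack op=0xa:4|rd=6:3|imm=386:9 = 0xad82; little→ 82 ad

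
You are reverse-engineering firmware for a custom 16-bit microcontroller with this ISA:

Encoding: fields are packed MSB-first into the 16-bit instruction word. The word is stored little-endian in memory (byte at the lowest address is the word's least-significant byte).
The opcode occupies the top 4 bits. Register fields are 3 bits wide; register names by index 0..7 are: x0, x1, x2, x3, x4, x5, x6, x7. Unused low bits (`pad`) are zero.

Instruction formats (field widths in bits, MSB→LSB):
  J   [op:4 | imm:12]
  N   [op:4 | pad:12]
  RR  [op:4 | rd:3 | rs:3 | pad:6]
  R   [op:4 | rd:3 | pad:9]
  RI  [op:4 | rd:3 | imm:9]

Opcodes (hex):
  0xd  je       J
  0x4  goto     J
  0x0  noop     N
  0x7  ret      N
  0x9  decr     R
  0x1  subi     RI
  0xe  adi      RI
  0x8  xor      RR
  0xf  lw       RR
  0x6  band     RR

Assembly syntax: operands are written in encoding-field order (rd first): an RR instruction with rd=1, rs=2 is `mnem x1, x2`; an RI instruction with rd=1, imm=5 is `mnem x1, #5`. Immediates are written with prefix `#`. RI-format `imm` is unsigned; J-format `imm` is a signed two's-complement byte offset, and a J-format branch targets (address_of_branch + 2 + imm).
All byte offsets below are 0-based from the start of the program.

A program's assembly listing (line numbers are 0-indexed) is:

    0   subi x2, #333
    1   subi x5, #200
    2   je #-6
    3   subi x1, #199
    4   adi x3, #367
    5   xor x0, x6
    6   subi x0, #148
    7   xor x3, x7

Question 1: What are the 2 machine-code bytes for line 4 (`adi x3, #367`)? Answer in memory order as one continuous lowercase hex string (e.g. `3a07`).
6fe7

line 4 (adi): pack op=0xe:4|rd=3:3|imm=367:9 = 0xe76f; little→ 6f e7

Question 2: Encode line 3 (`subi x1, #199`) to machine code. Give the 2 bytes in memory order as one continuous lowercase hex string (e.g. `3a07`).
L3: subi op=0x1:4|rd=1:3|imm=199:9 ⇒ 0x12c7 ⇒ little c7 12

c712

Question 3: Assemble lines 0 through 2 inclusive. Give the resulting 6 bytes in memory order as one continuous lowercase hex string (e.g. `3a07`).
line 0 (subi): pack op=0x1:4|rd=2:3|imm=333:9 = 0x154d; little→ 4d 15
line 1 (subi): pack op=0x1:4|rd=5:3|imm=200:9 = 0x1ac8; little→ c8 1a
line 2 (je): pack op=0xd:4|imm=-6:12 = 0xdffa; little→ fa df

4d15c81afadf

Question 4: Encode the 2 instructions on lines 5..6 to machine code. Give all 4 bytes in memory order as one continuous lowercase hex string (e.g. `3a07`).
80819410

L5: xor op=0x8:4|rd=0:3|rs=6:3|pad=0:6 ⇒ 0x8180 ⇒ little 80 81
L6: subi op=0x1:4|rd=0:3|imm=148:9 ⇒ 0x1094 ⇒ little 94 10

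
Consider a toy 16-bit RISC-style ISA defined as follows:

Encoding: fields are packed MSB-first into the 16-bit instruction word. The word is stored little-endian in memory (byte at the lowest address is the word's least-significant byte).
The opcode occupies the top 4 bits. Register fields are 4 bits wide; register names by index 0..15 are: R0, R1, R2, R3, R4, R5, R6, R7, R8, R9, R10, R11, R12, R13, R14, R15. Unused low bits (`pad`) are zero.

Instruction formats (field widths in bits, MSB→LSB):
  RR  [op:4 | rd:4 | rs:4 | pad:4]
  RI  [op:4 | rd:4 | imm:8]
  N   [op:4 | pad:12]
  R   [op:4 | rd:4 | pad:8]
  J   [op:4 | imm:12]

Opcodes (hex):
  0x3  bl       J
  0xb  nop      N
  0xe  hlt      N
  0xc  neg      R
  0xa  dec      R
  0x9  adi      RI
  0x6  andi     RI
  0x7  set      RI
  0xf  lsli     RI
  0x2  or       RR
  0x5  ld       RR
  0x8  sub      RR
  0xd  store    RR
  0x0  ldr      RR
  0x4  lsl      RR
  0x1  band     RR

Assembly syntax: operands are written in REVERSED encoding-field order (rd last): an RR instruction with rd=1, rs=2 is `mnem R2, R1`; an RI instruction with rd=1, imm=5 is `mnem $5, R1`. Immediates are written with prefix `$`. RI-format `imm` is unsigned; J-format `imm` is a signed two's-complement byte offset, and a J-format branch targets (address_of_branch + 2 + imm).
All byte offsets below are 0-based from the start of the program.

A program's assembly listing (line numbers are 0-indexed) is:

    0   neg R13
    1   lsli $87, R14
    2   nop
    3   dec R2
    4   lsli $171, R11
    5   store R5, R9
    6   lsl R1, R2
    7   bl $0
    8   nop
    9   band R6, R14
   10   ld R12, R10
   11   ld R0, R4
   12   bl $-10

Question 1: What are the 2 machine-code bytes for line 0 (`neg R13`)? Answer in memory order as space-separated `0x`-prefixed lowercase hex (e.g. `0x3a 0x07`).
0x00 0xcd

0. neg fields op=0xc:4|rd=13:4|pad=0:8 → word cd00h → 00 cd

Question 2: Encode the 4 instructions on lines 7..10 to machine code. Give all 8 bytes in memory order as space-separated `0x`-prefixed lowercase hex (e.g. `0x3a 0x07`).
7. bl fields op=0x3:4|imm=0:12 → word 3000h → 00 30
8. nop fields op=0xb:4|pad=0:12 → word b000h → 00 b0
9. band fields op=0x1:4|rd=14:4|rs=6:4|pad=0:4 → word 1e60h → 60 1e
10. ld fields op=0x5:4|rd=10:4|rs=12:4|pad=0:4 → word 5ac0h → c0 5a

0x00 0x30 0x00 0xb0 0x60 0x1e 0xc0 0x5a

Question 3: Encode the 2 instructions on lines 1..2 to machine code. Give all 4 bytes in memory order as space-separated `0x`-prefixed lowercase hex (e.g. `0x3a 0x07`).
L1: lsli op=0xf:4|rd=14:4|imm=87:8 ⇒ 0xfe57 ⇒ little 57 fe
L2: nop op=0xb:4|pad=0:12 ⇒ 0xb000 ⇒ little 00 b0

0x57 0xfe 0x00 0xb0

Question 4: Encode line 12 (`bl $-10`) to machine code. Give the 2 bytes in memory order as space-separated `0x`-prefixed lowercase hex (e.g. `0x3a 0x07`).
0xf6 0x3f

12. bl fields op=0x3:4|imm=-10:12 → word 3ff6h → f6 3f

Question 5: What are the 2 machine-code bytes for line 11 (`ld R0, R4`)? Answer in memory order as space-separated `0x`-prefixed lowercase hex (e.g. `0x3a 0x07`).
0x00 0x54

line 11 (ld): pack op=0x5:4|rd=4:4|rs=0:4|pad=0:4 = 0x5400; little→ 00 54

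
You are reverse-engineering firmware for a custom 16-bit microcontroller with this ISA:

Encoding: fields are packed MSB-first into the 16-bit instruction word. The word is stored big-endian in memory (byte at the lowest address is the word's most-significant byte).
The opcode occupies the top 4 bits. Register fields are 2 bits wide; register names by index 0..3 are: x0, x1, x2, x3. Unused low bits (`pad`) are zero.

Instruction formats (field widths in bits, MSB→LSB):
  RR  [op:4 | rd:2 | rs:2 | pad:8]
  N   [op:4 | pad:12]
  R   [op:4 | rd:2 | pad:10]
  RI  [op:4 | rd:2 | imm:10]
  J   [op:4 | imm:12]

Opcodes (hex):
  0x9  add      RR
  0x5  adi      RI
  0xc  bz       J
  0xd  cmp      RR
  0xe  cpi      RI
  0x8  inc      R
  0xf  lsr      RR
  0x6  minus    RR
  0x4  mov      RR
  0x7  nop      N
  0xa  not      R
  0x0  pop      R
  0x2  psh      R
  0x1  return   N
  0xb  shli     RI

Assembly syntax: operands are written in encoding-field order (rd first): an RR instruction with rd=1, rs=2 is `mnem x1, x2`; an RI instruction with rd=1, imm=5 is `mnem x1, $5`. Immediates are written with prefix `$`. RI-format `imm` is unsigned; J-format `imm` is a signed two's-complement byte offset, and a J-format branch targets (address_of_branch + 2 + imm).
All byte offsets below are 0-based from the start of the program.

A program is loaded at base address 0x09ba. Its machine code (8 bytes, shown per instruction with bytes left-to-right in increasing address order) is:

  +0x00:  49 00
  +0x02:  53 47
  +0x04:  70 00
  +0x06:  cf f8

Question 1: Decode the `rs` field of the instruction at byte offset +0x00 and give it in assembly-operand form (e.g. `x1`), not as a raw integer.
off 0x00: read 49 00 as big → 0x4900
  opcode bits[15:12]=0x4: mov/RR
  rd: (w>>10)&0x3=0x2 → x2
  rs: (w>>8)&0x3=0x1 → x1

x1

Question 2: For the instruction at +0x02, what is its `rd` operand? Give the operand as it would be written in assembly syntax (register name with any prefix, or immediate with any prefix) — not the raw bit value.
x0

@+02  big-endian(53 47) = 0x5347
  top 4b → 0x5 → adi [RI]
  rd: (w>>10)&0x3=0x0 → x0
  imm: (w>>0)&0x3ff=0x347 → $839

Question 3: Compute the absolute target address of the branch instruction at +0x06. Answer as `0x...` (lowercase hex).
0x09ba

[06] cf f8 → 0xcff8
  top 4b → 0xc → bz [J]
  imm@[11:0]=0xff8 (s12→-8) ⇒ $-8
  target = base 0x09ba + off 0x06 + 2 + imm -8 = 0x09ba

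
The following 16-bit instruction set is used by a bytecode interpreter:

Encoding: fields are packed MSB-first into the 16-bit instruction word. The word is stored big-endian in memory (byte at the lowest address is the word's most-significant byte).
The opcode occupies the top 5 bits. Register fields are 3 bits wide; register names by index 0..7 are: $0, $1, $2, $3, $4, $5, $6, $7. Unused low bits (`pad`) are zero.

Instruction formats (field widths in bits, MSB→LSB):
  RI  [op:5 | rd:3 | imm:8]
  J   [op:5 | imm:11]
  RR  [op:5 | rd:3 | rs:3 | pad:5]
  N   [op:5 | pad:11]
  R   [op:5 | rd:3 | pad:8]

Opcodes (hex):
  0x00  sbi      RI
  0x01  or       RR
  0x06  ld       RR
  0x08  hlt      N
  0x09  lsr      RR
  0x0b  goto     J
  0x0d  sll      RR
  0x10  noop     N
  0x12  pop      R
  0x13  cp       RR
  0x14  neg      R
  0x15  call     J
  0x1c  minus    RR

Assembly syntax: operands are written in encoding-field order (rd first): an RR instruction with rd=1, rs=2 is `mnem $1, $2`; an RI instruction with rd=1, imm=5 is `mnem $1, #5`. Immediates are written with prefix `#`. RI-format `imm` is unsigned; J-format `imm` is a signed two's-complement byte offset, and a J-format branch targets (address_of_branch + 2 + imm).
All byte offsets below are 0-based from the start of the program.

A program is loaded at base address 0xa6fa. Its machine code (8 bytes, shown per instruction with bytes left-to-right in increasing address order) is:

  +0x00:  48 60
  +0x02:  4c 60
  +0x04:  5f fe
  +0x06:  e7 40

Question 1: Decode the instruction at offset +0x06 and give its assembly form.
minus $7, $2

[06] e7 40 → 0xe740
  opcode bits[15:11]=0x1c: minus/RR
  [10:8] rd=7 = $7
  [7:5] rs=2 = $2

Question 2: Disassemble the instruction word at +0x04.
[04] 5f fe → 0x5ffe
  opcode bits[15:11]=0xb: goto/J
  imm: (w>>0)&0x7ff=0x7fe (s11→-2) → #-2

goto #-2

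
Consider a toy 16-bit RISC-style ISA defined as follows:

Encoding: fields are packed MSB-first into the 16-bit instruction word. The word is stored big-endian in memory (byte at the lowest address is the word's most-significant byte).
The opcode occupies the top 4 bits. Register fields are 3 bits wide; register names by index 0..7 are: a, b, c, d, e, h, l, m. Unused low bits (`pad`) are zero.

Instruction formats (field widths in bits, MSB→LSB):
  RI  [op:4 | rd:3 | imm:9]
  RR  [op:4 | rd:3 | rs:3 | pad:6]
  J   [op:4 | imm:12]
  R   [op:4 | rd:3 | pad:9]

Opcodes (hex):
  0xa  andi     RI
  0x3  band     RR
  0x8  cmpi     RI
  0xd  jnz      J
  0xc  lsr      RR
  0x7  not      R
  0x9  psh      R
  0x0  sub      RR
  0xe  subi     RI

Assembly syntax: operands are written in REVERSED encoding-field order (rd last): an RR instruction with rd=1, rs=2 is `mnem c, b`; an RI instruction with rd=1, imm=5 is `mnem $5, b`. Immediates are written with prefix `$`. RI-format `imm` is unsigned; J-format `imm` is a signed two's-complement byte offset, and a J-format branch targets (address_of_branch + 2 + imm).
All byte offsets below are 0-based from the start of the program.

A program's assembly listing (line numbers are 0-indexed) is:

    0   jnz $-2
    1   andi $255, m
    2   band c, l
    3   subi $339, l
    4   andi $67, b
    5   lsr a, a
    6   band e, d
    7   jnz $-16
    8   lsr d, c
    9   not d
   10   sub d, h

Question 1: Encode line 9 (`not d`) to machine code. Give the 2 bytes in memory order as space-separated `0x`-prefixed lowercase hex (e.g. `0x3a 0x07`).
0x76 0x00

L9: not op=0x7:4|rd=3:3|pad=0:9 ⇒ 0x7600 ⇒ big 76 00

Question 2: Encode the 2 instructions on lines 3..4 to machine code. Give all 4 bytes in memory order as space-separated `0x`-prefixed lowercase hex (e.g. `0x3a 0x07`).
line 3 (subi): pack op=0xe:4|rd=6:3|imm=339:9 = 0xed53; big→ ed 53
line 4 (andi): pack op=0xa:4|rd=1:3|imm=67:9 = 0xa243; big→ a2 43

0xed 0x53 0xa2 0x43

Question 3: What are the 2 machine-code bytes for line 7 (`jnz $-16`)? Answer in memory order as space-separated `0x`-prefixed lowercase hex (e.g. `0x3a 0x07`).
line 7 (jnz): pack op=0xd:4|imm=-16:12 = 0xdff0; big→ df f0

0xdf 0xf0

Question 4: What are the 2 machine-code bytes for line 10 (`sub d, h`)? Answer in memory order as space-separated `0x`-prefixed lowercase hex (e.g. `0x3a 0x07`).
0x0a 0xc0

10. sub fields op=0x0:4|rd=5:3|rs=3:3|pad=0:6 → word 0ac0h → 0a c0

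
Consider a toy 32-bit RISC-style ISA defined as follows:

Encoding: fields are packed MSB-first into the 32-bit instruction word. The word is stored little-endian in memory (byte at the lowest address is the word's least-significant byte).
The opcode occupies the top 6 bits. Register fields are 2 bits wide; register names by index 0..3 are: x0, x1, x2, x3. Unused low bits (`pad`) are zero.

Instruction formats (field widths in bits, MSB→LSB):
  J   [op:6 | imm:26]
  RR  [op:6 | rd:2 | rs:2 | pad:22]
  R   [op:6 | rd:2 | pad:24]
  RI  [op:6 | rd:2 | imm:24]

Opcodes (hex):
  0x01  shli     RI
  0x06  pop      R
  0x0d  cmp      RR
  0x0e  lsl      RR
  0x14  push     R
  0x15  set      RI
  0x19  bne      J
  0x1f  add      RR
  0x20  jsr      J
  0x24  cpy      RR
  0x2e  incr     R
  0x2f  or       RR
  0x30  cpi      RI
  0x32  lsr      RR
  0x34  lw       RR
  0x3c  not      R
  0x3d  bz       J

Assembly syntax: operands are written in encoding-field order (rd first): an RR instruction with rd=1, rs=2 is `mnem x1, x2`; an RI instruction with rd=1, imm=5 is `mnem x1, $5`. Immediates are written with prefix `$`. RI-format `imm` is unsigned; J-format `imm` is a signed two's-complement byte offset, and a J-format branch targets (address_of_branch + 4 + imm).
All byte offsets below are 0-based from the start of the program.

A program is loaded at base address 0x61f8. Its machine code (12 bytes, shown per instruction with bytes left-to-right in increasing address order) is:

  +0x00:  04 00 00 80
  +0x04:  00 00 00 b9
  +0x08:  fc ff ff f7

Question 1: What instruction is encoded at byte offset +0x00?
jsr $4

[00] 04 00 00 80 → 0x80000004
  top 6b → 0x20 → jsr [J]
  imm: (w>>0)&0x3ffffff=0x4 → $4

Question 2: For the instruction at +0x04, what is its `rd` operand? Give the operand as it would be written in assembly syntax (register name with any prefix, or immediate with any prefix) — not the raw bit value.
x1

+0x04: 00 00 00 b9 ⇒ word 0xb9000000 (little)
  top 6b → 0x2e → incr [R]
  rd: (w>>24)&0x3=0x1 → x1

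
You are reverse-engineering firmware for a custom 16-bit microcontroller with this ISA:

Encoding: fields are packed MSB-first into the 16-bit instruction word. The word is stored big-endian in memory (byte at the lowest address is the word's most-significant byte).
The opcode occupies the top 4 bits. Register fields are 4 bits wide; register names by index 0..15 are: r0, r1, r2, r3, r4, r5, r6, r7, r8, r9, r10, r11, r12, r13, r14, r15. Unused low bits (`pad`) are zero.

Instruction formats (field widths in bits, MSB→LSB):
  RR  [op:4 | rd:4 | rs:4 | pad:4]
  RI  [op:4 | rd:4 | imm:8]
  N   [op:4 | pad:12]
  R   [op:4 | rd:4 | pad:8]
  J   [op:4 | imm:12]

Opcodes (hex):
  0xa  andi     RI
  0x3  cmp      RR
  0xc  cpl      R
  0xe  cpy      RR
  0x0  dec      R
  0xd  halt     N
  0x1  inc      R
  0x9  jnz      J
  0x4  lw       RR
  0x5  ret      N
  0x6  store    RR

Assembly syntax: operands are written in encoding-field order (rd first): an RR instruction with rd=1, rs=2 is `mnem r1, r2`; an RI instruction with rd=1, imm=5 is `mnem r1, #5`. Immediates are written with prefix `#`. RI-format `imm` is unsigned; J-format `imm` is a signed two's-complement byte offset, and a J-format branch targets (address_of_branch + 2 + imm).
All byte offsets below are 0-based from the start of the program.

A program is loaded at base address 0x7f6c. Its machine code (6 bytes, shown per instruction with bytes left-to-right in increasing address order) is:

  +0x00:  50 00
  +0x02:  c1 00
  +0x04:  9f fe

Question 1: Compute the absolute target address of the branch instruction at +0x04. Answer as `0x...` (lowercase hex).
0x7f70

@+04  big-endian(9f fe) = 0x9ffe
  top 4b → 0x9 → jnz [J]
  imm: (w>>0)&0xfff=0xffe (s12→-2) → #-2
  target = base 0x7f6c + off 0x04 + 2 + imm -2 = 0x7f70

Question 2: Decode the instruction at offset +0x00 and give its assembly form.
ret

+0x00: 50 00 ⇒ word 0x5000 (big)
  top 4b → 0x5 → ret [N]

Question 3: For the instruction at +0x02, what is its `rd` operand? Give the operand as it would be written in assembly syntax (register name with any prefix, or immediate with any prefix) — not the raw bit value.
r1

+0x02: c1 00 ⇒ word 0xc100 (big)
  op=0xc100>>12=0xc ⇒ cpl (R)
  [11:8] rd=1 = r1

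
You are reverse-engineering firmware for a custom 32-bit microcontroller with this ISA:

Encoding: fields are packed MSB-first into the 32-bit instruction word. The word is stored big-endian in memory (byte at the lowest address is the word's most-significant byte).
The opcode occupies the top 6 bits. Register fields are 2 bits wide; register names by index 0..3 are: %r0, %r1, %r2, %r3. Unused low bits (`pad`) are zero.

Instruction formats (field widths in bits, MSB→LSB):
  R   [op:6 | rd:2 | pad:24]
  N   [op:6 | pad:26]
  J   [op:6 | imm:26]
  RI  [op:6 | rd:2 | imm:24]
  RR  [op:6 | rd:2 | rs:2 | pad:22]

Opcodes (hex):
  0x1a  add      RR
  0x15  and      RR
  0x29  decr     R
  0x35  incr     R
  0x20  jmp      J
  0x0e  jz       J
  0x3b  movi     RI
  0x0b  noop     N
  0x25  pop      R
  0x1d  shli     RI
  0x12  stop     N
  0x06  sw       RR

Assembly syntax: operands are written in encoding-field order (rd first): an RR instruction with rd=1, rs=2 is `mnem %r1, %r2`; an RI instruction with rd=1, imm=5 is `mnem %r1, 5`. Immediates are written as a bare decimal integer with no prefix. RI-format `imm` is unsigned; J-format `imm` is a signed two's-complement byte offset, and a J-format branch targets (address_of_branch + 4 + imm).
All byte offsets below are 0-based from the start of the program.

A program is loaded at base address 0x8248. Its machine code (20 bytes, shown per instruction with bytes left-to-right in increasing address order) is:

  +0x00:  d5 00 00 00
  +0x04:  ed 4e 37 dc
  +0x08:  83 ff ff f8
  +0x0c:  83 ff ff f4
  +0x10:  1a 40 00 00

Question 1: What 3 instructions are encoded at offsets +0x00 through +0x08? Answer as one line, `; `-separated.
off 0x00: read d5 00 00 00 as big → 0xd5000000
  top 6b → 0x35 → incr [R]
  [25:24] rd=1 = %r1
off 0x04: read ed 4e 37 dc as big → 0xed4e37dc
  top 6b → 0x3b → movi [RI]
  [25:24] rd=1 = %r1
  [23:0] imm=5126108 = 5126108
off 0x08: read 83 ff ff f8 as big → 0x83fffff8
  top 6b → 0x20 → jmp [J]
  [25:0] imm=67108856 (s26→-8) = -8

incr %r1; movi %r1, 5126108; jmp -8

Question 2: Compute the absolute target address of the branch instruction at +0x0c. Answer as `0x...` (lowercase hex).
0x824c

+0x0c: 83 ff ff f4 ⇒ word 0x83fffff4 (big)
  top 6b → 0x20 → jmp [J]
  imm@[25:0]=0x3fffff4 (s26→-12) ⇒ -12
  target = base 0x8248 + off 0x0c + 4 + imm -12 = 0x824c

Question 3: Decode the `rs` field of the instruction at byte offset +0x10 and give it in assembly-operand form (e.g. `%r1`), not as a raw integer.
%r1

@+10  big-endian(1a 40 00 00) = 0x1a400000
  opcode bits[31:26]=0x6: sw/RR
  rd: (w>>24)&0x3=0x2 → %r2
  rs: (w>>22)&0x3=0x1 → %r1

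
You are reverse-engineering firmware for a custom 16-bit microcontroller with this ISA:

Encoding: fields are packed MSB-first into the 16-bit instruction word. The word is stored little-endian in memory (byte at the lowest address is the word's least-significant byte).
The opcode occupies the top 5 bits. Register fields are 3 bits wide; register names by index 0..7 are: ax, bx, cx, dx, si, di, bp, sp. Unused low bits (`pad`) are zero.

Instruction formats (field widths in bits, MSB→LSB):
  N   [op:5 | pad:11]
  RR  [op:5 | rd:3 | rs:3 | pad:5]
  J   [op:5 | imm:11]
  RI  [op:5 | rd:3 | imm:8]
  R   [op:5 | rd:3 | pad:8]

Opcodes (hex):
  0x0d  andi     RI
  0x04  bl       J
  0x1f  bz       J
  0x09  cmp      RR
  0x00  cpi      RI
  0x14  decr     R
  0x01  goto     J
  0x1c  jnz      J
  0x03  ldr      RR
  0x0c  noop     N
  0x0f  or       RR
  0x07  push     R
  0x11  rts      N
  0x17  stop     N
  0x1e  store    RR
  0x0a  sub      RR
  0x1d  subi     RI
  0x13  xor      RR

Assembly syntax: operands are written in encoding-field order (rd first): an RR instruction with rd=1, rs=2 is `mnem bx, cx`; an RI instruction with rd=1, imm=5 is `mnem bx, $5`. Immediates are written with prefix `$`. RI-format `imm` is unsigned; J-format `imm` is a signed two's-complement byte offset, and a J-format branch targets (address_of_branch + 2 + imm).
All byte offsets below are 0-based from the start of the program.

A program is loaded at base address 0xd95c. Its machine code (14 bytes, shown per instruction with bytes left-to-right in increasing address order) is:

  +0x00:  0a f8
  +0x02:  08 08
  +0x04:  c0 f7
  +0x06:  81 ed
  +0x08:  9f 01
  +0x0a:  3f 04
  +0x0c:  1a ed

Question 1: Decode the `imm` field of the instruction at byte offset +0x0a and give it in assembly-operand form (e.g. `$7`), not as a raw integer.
$63

[0a] 3f 04 → 0x043f
  opcode bits[15:11]=0x0: cpi/RI
  rd: (w>>8)&0x7=0x4 → si
  imm: (w>>0)&0xff=0x3f → $63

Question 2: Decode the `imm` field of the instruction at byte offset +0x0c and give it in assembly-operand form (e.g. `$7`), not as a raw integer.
off 0x0c: read 1a ed as little → 0xed1a
  top 5b → 0x1d → subi [RI]
  [10:8] rd=5 = di
  [7:0] imm=26 = $26

$26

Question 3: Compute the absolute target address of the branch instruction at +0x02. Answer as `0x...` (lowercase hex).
[02] 08 08 → 0x0808
  top 5b → 0x1 → goto [J]
  imm@[10:0]=0x8 ⇒ $8
  target = base 0xd95c + off 0x02 + 2 + imm 8 = 0xd968

0xd968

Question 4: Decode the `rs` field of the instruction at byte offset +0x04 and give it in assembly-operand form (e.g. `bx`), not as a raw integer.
bp

@+04  little-endian(c0 f7) = 0xf7c0
  opcode bits[15:11]=0x1e: store/RR
  rd: (w>>8)&0x7=0x7 → sp
  rs: (w>>5)&0x7=0x6 → bp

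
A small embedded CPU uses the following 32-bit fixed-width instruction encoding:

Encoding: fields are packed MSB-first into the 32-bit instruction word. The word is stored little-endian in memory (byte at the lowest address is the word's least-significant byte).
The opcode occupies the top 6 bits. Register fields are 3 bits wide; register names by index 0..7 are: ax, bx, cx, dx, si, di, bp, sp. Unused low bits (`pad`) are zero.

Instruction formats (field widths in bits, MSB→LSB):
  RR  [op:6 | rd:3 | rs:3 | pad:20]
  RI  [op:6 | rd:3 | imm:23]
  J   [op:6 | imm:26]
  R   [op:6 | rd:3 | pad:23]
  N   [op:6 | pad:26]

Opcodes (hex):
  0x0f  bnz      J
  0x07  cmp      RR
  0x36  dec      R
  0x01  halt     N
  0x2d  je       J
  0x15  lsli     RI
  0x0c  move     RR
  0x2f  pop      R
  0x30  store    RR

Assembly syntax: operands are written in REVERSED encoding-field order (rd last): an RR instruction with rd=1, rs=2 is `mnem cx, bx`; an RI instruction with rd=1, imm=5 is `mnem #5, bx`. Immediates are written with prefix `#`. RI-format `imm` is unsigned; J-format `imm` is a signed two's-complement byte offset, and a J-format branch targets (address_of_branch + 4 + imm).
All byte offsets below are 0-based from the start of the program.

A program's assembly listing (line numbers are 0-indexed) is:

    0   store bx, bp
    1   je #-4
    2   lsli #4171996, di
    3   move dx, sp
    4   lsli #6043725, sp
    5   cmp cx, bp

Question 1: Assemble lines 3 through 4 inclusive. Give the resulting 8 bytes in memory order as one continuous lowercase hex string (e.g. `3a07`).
3. move fields op=0xc:6|rd=7:3|rs=3:3|pad=0:20 → word 33b00000h → 00 00 b0 33
4. lsli fields op=0x15:6|rd=7:3|imm=6043725:23 → word 57dc384dh → 4d 38 dc 57

0000b0334d38dc57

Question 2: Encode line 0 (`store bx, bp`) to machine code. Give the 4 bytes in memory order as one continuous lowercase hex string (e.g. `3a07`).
000010c3

line 0 (store): pack op=0x30:6|rd=6:3|rs=1:3|pad=0:20 = 0xc3100000; little→ 00 00 10 c3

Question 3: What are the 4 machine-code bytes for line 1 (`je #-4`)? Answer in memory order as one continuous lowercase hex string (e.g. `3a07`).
fcffffb7

L1: je op=0x2d:6|imm=-4:26 ⇒ 0xb7fffffc ⇒ little fc ff ff b7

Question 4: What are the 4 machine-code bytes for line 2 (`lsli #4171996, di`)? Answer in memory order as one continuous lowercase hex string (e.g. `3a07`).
2. lsli fields op=0x15:6|rd=5:3|imm=4171996:23 → word 56bfa8dch → dc a8 bf 56

dca8bf56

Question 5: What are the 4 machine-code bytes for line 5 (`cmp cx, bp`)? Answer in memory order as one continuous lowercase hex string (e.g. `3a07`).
L5: cmp op=0x7:6|rd=6:3|rs=2:3|pad=0:20 ⇒ 0x1f200000 ⇒ little 00 00 20 1f

0000201f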